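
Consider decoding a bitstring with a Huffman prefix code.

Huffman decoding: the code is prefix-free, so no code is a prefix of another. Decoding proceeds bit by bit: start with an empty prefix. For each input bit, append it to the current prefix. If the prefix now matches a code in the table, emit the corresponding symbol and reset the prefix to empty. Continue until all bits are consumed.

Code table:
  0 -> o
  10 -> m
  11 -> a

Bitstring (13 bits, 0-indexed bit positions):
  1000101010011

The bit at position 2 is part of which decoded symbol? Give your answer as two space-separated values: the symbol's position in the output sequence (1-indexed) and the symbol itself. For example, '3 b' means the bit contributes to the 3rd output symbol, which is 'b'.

Answer: 2 o

Derivation:
Bit 0: prefix='1' (no match yet)
Bit 1: prefix='10' -> emit 'm', reset
Bit 2: prefix='0' -> emit 'o', reset
Bit 3: prefix='0' -> emit 'o', reset
Bit 4: prefix='1' (no match yet)
Bit 5: prefix='10' -> emit 'm', reset
Bit 6: prefix='1' (no match yet)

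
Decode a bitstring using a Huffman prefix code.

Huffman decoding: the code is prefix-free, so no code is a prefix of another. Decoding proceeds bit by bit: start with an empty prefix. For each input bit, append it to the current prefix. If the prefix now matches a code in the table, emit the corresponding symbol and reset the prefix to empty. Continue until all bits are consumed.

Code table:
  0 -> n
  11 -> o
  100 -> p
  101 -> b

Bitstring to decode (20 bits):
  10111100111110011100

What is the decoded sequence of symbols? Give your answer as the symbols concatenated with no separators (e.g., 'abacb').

Answer: bopoopop

Derivation:
Bit 0: prefix='1' (no match yet)
Bit 1: prefix='10' (no match yet)
Bit 2: prefix='101' -> emit 'b', reset
Bit 3: prefix='1' (no match yet)
Bit 4: prefix='11' -> emit 'o', reset
Bit 5: prefix='1' (no match yet)
Bit 6: prefix='10' (no match yet)
Bit 7: prefix='100' -> emit 'p', reset
Bit 8: prefix='1' (no match yet)
Bit 9: prefix='11' -> emit 'o', reset
Bit 10: prefix='1' (no match yet)
Bit 11: prefix='11' -> emit 'o', reset
Bit 12: prefix='1' (no match yet)
Bit 13: prefix='10' (no match yet)
Bit 14: prefix='100' -> emit 'p', reset
Bit 15: prefix='1' (no match yet)
Bit 16: prefix='11' -> emit 'o', reset
Bit 17: prefix='1' (no match yet)
Bit 18: prefix='10' (no match yet)
Bit 19: prefix='100' -> emit 'p', reset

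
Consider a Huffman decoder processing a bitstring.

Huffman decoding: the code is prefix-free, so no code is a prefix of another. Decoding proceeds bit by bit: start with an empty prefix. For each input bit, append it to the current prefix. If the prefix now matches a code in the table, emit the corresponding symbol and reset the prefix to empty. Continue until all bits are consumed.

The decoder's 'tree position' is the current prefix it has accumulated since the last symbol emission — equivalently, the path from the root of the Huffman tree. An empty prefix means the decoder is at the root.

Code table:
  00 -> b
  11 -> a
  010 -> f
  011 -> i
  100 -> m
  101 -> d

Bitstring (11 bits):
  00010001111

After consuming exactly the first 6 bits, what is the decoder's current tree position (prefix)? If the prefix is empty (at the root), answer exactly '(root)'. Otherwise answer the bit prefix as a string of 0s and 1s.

Answer: 0

Derivation:
Bit 0: prefix='0' (no match yet)
Bit 1: prefix='00' -> emit 'b', reset
Bit 2: prefix='0' (no match yet)
Bit 3: prefix='01' (no match yet)
Bit 4: prefix='010' -> emit 'f', reset
Bit 5: prefix='0' (no match yet)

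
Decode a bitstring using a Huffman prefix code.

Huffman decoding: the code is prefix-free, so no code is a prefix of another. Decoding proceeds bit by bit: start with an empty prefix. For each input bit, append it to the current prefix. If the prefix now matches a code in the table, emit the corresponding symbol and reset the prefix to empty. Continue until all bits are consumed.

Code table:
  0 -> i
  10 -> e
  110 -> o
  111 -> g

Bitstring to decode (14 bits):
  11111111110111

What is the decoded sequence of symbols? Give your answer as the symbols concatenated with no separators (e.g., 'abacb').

Bit 0: prefix='1' (no match yet)
Bit 1: prefix='11' (no match yet)
Bit 2: prefix='111' -> emit 'g', reset
Bit 3: prefix='1' (no match yet)
Bit 4: prefix='11' (no match yet)
Bit 5: prefix='111' -> emit 'g', reset
Bit 6: prefix='1' (no match yet)
Bit 7: prefix='11' (no match yet)
Bit 8: prefix='111' -> emit 'g', reset
Bit 9: prefix='1' (no match yet)
Bit 10: prefix='10' -> emit 'e', reset
Bit 11: prefix='1' (no match yet)
Bit 12: prefix='11' (no match yet)
Bit 13: prefix='111' -> emit 'g', reset

Answer: gggeg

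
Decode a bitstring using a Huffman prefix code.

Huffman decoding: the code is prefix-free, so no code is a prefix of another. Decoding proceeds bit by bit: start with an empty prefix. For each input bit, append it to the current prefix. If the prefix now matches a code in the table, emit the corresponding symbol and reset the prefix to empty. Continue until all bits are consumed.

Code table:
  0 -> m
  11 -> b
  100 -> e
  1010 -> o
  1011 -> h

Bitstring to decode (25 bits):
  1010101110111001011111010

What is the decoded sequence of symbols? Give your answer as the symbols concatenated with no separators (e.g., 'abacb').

Answer: ohhehbo

Derivation:
Bit 0: prefix='1' (no match yet)
Bit 1: prefix='10' (no match yet)
Bit 2: prefix='101' (no match yet)
Bit 3: prefix='1010' -> emit 'o', reset
Bit 4: prefix='1' (no match yet)
Bit 5: prefix='10' (no match yet)
Bit 6: prefix='101' (no match yet)
Bit 7: prefix='1011' -> emit 'h', reset
Bit 8: prefix='1' (no match yet)
Bit 9: prefix='10' (no match yet)
Bit 10: prefix='101' (no match yet)
Bit 11: prefix='1011' -> emit 'h', reset
Bit 12: prefix='1' (no match yet)
Bit 13: prefix='10' (no match yet)
Bit 14: prefix='100' -> emit 'e', reset
Bit 15: prefix='1' (no match yet)
Bit 16: prefix='10' (no match yet)
Bit 17: prefix='101' (no match yet)
Bit 18: prefix='1011' -> emit 'h', reset
Bit 19: prefix='1' (no match yet)
Bit 20: prefix='11' -> emit 'b', reset
Bit 21: prefix='1' (no match yet)
Bit 22: prefix='10' (no match yet)
Bit 23: prefix='101' (no match yet)
Bit 24: prefix='1010' -> emit 'o', reset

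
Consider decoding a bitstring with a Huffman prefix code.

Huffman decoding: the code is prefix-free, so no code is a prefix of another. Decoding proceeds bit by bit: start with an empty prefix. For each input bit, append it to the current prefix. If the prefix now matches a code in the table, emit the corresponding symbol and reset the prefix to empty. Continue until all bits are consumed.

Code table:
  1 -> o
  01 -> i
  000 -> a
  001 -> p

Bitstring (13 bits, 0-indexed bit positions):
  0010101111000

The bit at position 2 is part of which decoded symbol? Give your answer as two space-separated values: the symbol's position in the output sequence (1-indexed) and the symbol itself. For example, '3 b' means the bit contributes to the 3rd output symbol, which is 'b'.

Answer: 1 p

Derivation:
Bit 0: prefix='0' (no match yet)
Bit 1: prefix='00' (no match yet)
Bit 2: prefix='001' -> emit 'p', reset
Bit 3: prefix='0' (no match yet)
Bit 4: prefix='01' -> emit 'i', reset
Bit 5: prefix='0' (no match yet)
Bit 6: prefix='01' -> emit 'i', reset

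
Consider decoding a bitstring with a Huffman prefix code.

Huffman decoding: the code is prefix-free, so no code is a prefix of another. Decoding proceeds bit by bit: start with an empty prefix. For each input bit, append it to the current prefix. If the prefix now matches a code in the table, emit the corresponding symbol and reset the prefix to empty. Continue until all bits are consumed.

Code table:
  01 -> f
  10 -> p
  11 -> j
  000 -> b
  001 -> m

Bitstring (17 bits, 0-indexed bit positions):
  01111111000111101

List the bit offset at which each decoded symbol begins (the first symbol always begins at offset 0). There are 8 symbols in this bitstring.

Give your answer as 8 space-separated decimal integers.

Bit 0: prefix='0' (no match yet)
Bit 1: prefix='01' -> emit 'f', reset
Bit 2: prefix='1' (no match yet)
Bit 3: prefix='11' -> emit 'j', reset
Bit 4: prefix='1' (no match yet)
Bit 5: prefix='11' -> emit 'j', reset
Bit 6: prefix='1' (no match yet)
Bit 7: prefix='11' -> emit 'j', reset
Bit 8: prefix='0' (no match yet)
Bit 9: prefix='00' (no match yet)
Bit 10: prefix='000' -> emit 'b', reset
Bit 11: prefix='1' (no match yet)
Bit 12: prefix='11' -> emit 'j', reset
Bit 13: prefix='1' (no match yet)
Bit 14: prefix='11' -> emit 'j', reset
Bit 15: prefix='0' (no match yet)
Bit 16: prefix='01' -> emit 'f', reset

Answer: 0 2 4 6 8 11 13 15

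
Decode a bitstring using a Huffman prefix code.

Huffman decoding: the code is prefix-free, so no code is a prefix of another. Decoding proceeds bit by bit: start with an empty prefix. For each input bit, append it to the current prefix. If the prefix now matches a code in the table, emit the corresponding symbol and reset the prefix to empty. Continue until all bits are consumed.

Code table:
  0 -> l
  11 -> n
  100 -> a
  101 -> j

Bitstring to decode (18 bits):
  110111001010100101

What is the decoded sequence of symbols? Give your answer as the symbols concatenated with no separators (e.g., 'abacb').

Bit 0: prefix='1' (no match yet)
Bit 1: prefix='11' -> emit 'n', reset
Bit 2: prefix='0' -> emit 'l', reset
Bit 3: prefix='1' (no match yet)
Bit 4: prefix='11' -> emit 'n', reset
Bit 5: prefix='1' (no match yet)
Bit 6: prefix='10' (no match yet)
Bit 7: prefix='100' -> emit 'a', reset
Bit 8: prefix='1' (no match yet)
Bit 9: prefix='10' (no match yet)
Bit 10: prefix='101' -> emit 'j', reset
Bit 11: prefix='0' -> emit 'l', reset
Bit 12: prefix='1' (no match yet)
Bit 13: prefix='10' (no match yet)
Bit 14: prefix='100' -> emit 'a', reset
Bit 15: prefix='1' (no match yet)
Bit 16: prefix='10' (no match yet)
Bit 17: prefix='101' -> emit 'j', reset

Answer: nlnajlaj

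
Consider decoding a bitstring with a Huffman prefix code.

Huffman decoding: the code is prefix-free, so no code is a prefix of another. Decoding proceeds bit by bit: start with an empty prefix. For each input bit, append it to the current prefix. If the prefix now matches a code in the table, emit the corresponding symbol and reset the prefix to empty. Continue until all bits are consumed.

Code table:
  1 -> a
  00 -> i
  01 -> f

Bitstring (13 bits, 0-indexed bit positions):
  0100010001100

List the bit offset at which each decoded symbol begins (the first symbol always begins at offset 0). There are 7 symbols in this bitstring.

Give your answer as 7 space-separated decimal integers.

Bit 0: prefix='0' (no match yet)
Bit 1: prefix='01' -> emit 'f', reset
Bit 2: prefix='0' (no match yet)
Bit 3: prefix='00' -> emit 'i', reset
Bit 4: prefix='0' (no match yet)
Bit 5: prefix='01' -> emit 'f', reset
Bit 6: prefix='0' (no match yet)
Bit 7: prefix='00' -> emit 'i', reset
Bit 8: prefix='0' (no match yet)
Bit 9: prefix='01' -> emit 'f', reset
Bit 10: prefix='1' -> emit 'a', reset
Bit 11: prefix='0' (no match yet)
Bit 12: prefix='00' -> emit 'i', reset

Answer: 0 2 4 6 8 10 11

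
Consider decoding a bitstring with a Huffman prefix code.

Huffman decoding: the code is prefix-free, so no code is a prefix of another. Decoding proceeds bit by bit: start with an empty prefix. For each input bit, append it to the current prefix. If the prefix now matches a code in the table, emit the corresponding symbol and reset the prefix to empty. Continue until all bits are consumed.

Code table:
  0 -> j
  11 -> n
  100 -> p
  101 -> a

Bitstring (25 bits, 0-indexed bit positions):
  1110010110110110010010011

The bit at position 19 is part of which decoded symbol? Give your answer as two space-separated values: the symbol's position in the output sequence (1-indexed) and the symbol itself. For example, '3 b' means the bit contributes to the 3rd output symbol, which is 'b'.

Bit 0: prefix='1' (no match yet)
Bit 1: prefix='11' -> emit 'n', reset
Bit 2: prefix='1' (no match yet)
Bit 3: prefix='10' (no match yet)
Bit 4: prefix='100' -> emit 'p', reset
Bit 5: prefix='1' (no match yet)
Bit 6: prefix='10' (no match yet)
Bit 7: prefix='101' -> emit 'a', reset
Bit 8: prefix='1' (no match yet)
Bit 9: prefix='10' (no match yet)
Bit 10: prefix='101' -> emit 'a', reset
Bit 11: prefix='1' (no match yet)
Bit 12: prefix='10' (no match yet)
Bit 13: prefix='101' -> emit 'a', reset
Bit 14: prefix='1' (no match yet)
Bit 15: prefix='10' (no match yet)
Bit 16: prefix='100' -> emit 'p', reset
Bit 17: prefix='1' (no match yet)
Bit 18: prefix='10' (no match yet)
Bit 19: prefix='100' -> emit 'p', reset
Bit 20: prefix='1' (no match yet)
Bit 21: prefix='10' (no match yet)
Bit 22: prefix='100' -> emit 'p', reset
Bit 23: prefix='1' (no match yet)

Answer: 7 p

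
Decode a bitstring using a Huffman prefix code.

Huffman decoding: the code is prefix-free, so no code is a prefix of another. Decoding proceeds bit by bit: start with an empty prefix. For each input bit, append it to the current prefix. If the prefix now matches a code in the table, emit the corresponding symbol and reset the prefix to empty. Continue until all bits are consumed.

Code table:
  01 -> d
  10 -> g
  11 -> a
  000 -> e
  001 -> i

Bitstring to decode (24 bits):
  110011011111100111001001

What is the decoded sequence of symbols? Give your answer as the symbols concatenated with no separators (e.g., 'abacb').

Bit 0: prefix='1' (no match yet)
Bit 1: prefix='11' -> emit 'a', reset
Bit 2: prefix='0' (no match yet)
Bit 3: prefix='00' (no match yet)
Bit 4: prefix='001' -> emit 'i', reset
Bit 5: prefix='1' (no match yet)
Bit 6: prefix='10' -> emit 'g', reset
Bit 7: prefix='1' (no match yet)
Bit 8: prefix='11' -> emit 'a', reset
Bit 9: prefix='1' (no match yet)
Bit 10: prefix='11' -> emit 'a', reset
Bit 11: prefix='1' (no match yet)
Bit 12: prefix='11' -> emit 'a', reset
Bit 13: prefix='0' (no match yet)
Bit 14: prefix='00' (no match yet)
Bit 15: prefix='001' -> emit 'i', reset
Bit 16: prefix='1' (no match yet)
Bit 17: prefix='11' -> emit 'a', reset
Bit 18: prefix='0' (no match yet)
Bit 19: prefix='00' (no match yet)
Bit 20: prefix='001' -> emit 'i', reset
Bit 21: prefix='0' (no match yet)
Bit 22: prefix='00' (no match yet)
Bit 23: prefix='001' -> emit 'i', reset

Answer: aigaaaiaii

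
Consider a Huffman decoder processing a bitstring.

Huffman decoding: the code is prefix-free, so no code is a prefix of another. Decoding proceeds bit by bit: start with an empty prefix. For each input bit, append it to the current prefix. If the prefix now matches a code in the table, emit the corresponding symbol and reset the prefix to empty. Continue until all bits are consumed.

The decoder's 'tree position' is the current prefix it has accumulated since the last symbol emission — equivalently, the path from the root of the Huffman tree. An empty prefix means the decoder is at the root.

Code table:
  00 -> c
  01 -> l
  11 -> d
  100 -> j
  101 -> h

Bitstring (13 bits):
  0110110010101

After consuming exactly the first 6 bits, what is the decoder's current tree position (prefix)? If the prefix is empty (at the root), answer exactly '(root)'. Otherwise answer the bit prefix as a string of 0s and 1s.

Bit 0: prefix='0' (no match yet)
Bit 1: prefix='01' -> emit 'l', reset
Bit 2: prefix='1' (no match yet)
Bit 3: prefix='10' (no match yet)
Bit 4: prefix='101' -> emit 'h', reset
Bit 5: prefix='1' (no match yet)

Answer: 1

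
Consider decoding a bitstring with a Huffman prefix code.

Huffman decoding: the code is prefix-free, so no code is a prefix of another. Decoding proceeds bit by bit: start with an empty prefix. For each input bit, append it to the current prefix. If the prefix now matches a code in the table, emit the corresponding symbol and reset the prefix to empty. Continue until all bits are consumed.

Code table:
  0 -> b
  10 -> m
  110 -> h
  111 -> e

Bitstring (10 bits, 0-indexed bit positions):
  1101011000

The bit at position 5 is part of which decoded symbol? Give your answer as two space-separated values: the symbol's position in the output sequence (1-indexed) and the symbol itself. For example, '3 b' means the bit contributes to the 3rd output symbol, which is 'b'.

Bit 0: prefix='1' (no match yet)
Bit 1: prefix='11' (no match yet)
Bit 2: prefix='110' -> emit 'h', reset
Bit 3: prefix='1' (no match yet)
Bit 4: prefix='10' -> emit 'm', reset
Bit 5: prefix='1' (no match yet)
Bit 6: prefix='11' (no match yet)
Bit 7: prefix='110' -> emit 'h', reset
Bit 8: prefix='0' -> emit 'b', reset
Bit 9: prefix='0' -> emit 'b', reset

Answer: 3 h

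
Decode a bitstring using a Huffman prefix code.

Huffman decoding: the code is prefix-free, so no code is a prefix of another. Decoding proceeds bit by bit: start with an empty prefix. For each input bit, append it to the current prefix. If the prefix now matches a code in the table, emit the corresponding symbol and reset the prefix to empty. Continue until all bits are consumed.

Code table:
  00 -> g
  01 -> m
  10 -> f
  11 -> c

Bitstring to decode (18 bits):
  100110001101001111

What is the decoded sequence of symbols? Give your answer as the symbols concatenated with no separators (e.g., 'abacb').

Answer: fmfgcmgcc

Derivation:
Bit 0: prefix='1' (no match yet)
Bit 1: prefix='10' -> emit 'f', reset
Bit 2: prefix='0' (no match yet)
Bit 3: prefix='01' -> emit 'm', reset
Bit 4: prefix='1' (no match yet)
Bit 5: prefix='10' -> emit 'f', reset
Bit 6: prefix='0' (no match yet)
Bit 7: prefix='00' -> emit 'g', reset
Bit 8: prefix='1' (no match yet)
Bit 9: prefix='11' -> emit 'c', reset
Bit 10: prefix='0' (no match yet)
Bit 11: prefix='01' -> emit 'm', reset
Bit 12: prefix='0' (no match yet)
Bit 13: prefix='00' -> emit 'g', reset
Bit 14: prefix='1' (no match yet)
Bit 15: prefix='11' -> emit 'c', reset
Bit 16: prefix='1' (no match yet)
Bit 17: prefix='11' -> emit 'c', reset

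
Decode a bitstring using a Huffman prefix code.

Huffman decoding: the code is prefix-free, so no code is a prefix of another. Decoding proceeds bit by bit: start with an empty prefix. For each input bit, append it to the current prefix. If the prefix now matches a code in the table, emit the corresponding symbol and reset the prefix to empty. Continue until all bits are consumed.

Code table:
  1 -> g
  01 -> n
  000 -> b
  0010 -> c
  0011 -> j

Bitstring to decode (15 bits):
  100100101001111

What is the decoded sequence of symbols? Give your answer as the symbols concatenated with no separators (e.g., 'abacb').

Bit 0: prefix='1' -> emit 'g', reset
Bit 1: prefix='0' (no match yet)
Bit 2: prefix='00' (no match yet)
Bit 3: prefix='001' (no match yet)
Bit 4: prefix='0010' -> emit 'c', reset
Bit 5: prefix='0' (no match yet)
Bit 6: prefix='01' -> emit 'n', reset
Bit 7: prefix='0' (no match yet)
Bit 8: prefix='01' -> emit 'n', reset
Bit 9: prefix='0' (no match yet)
Bit 10: prefix='00' (no match yet)
Bit 11: prefix='001' (no match yet)
Bit 12: prefix='0011' -> emit 'j', reset
Bit 13: prefix='1' -> emit 'g', reset
Bit 14: prefix='1' -> emit 'g', reset

Answer: gcnnjgg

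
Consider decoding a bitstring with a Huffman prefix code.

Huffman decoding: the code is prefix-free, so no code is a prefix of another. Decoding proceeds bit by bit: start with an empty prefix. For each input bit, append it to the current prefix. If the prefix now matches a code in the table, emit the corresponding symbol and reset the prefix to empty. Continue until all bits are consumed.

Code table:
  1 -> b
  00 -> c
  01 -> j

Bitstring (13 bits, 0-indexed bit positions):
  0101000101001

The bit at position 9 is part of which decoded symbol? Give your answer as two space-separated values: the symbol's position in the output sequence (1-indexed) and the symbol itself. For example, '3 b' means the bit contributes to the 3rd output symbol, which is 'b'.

Bit 0: prefix='0' (no match yet)
Bit 1: prefix='01' -> emit 'j', reset
Bit 2: prefix='0' (no match yet)
Bit 3: prefix='01' -> emit 'j', reset
Bit 4: prefix='0' (no match yet)
Bit 5: prefix='00' -> emit 'c', reset
Bit 6: prefix='0' (no match yet)
Bit 7: prefix='01' -> emit 'j', reset
Bit 8: prefix='0' (no match yet)
Bit 9: prefix='01' -> emit 'j', reset
Bit 10: prefix='0' (no match yet)
Bit 11: prefix='00' -> emit 'c', reset
Bit 12: prefix='1' -> emit 'b', reset

Answer: 5 j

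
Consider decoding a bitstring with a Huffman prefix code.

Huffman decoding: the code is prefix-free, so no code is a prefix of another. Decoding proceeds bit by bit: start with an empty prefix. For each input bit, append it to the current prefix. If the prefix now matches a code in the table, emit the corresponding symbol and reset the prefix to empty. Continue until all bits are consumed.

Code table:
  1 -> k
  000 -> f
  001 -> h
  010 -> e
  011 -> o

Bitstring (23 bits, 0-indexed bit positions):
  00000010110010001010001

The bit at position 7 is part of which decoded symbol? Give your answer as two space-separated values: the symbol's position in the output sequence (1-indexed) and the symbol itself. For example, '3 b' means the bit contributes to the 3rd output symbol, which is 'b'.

Bit 0: prefix='0' (no match yet)
Bit 1: prefix='00' (no match yet)
Bit 2: prefix='000' -> emit 'f', reset
Bit 3: prefix='0' (no match yet)
Bit 4: prefix='00' (no match yet)
Bit 5: prefix='000' -> emit 'f', reset
Bit 6: prefix='1' -> emit 'k', reset
Bit 7: prefix='0' (no match yet)
Bit 8: prefix='01' (no match yet)
Bit 9: prefix='011' -> emit 'o', reset
Bit 10: prefix='0' (no match yet)
Bit 11: prefix='00' (no match yet)

Answer: 4 o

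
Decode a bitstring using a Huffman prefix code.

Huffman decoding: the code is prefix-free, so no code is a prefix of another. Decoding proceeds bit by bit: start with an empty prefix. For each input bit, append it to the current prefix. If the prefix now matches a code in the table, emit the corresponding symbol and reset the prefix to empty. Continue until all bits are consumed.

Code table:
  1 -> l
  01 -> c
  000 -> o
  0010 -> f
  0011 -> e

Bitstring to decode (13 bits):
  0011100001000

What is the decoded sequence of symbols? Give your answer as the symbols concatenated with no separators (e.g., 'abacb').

Bit 0: prefix='0' (no match yet)
Bit 1: prefix='00' (no match yet)
Bit 2: prefix='001' (no match yet)
Bit 3: prefix='0011' -> emit 'e', reset
Bit 4: prefix='1' -> emit 'l', reset
Bit 5: prefix='0' (no match yet)
Bit 6: prefix='00' (no match yet)
Bit 7: prefix='000' -> emit 'o', reset
Bit 8: prefix='0' (no match yet)
Bit 9: prefix='01' -> emit 'c', reset
Bit 10: prefix='0' (no match yet)
Bit 11: prefix='00' (no match yet)
Bit 12: prefix='000' -> emit 'o', reset

Answer: eloco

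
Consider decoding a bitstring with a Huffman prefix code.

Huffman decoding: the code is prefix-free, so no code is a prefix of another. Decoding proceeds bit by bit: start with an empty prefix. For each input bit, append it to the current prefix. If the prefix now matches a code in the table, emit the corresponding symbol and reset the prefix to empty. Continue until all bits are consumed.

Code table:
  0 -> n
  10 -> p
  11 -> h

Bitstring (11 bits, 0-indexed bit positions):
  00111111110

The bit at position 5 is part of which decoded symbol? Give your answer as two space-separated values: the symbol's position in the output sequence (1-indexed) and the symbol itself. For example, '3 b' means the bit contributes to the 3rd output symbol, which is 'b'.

Bit 0: prefix='0' -> emit 'n', reset
Bit 1: prefix='0' -> emit 'n', reset
Bit 2: prefix='1' (no match yet)
Bit 3: prefix='11' -> emit 'h', reset
Bit 4: prefix='1' (no match yet)
Bit 5: prefix='11' -> emit 'h', reset
Bit 6: prefix='1' (no match yet)
Bit 7: prefix='11' -> emit 'h', reset
Bit 8: prefix='1' (no match yet)
Bit 9: prefix='11' -> emit 'h', reset

Answer: 4 h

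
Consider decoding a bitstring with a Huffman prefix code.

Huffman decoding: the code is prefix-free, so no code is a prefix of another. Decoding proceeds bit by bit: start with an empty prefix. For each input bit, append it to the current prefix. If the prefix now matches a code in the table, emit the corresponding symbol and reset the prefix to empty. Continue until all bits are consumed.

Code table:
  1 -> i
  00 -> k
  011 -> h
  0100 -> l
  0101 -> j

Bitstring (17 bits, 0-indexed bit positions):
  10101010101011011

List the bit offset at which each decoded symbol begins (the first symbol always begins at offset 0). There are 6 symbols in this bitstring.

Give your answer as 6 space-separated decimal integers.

Answer: 0 1 5 9 13 14

Derivation:
Bit 0: prefix='1' -> emit 'i', reset
Bit 1: prefix='0' (no match yet)
Bit 2: prefix='01' (no match yet)
Bit 3: prefix='010' (no match yet)
Bit 4: prefix='0101' -> emit 'j', reset
Bit 5: prefix='0' (no match yet)
Bit 6: prefix='01' (no match yet)
Bit 7: prefix='010' (no match yet)
Bit 8: prefix='0101' -> emit 'j', reset
Bit 9: prefix='0' (no match yet)
Bit 10: prefix='01' (no match yet)
Bit 11: prefix='010' (no match yet)
Bit 12: prefix='0101' -> emit 'j', reset
Bit 13: prefix='1' -> emit 'i', reset
Bit 14: prefix='0' (no match yet)
Bit 15: prefix='01' (no match yet)
Bit 16: prefix='011' -> emit 'h', reset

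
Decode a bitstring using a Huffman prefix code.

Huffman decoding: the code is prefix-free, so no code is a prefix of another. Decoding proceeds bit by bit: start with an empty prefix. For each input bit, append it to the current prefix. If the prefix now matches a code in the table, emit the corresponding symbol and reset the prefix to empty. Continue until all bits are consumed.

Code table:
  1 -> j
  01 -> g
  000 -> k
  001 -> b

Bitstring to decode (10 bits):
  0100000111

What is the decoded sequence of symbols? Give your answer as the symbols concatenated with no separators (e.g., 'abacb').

Bit 0: prefix='0' (no match yet)
Bit 1: prefix='01' -> emit 'g', reset
Bit 2: prefix='0' (no match yet)
Bit 3: prefix='00' (no match yet)
Bit 4: prefix='000' -> emit 'k', reset
Bit 5: prefix='0' (no match yet)
Bit 6: prefix='00' (no match yet)
Bit 7: prefix='001' -> emit 'b', reset
Bit 8: prefix='1' -> emit 'j', reset
Bit 9: prefix='1' -> emit 'j', reset

Answer: gkbjj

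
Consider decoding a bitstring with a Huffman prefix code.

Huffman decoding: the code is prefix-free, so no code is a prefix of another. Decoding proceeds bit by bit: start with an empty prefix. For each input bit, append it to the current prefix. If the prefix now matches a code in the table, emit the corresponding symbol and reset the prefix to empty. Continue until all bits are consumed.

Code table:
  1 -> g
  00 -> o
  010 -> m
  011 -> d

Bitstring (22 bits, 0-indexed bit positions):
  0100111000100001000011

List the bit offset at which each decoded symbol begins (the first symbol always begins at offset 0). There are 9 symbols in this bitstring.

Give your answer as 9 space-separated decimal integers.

Answer: 0 3 6 7 9 12 14 17 19

Derivation:
Bit 0: prefix='0' (no match yet)
Bit 1: prefix='01' (no match yet)
Bit 2: prefix='010' -> emit 'm', reset
Bit 3: prefix='0' (no match yet)
Bit 4: prefix='01' (no match yet)
Bit 5: prefix='011' -> emit 'd', reset
Bit 6: prefix='1' -> emit 'g', reset
Bit 7: prefix='0' (no match yet)
Bit 8: prefix='00' -> emit 'o', reset
Bit 9: prefix='0' (no match yet)
Bit 10: prefix='01' (no match yet)
Bit 11: prefix='010' -> emit 'm', reset
Bit 12: prefix='0' (no match yet)
Bit 13: prefix='00' -> emit 'o', reset
Bit 14: prefix='0' (no match yet)
Bit 15: prefix='01' (no match yet)
Bit 16: prefix='010' -> emit 'm', reset
Bit 17: prefix='0' (no match yet)
Bit 18: prefix='00' -> emit 'o', reset
Bit 19: prefix='0' (no match yet)
Bit 20: prefix='01' (no match yet)
Bit 21: prefix='011' -> emit 'd', reset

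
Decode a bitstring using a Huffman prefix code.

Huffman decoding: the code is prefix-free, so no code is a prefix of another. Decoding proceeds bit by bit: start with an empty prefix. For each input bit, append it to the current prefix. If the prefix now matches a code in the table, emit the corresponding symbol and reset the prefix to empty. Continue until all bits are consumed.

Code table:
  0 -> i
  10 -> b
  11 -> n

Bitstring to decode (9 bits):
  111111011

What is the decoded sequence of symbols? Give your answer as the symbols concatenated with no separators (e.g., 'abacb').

Answer: nnnin

Derivation:
Bit 0: prefix='1' (no match yet)
Bit 1: prefix='11' -> emit 'n', reset
Bit 2: prefix='1' (no match yet)
Bit 3: prefix='11' -> emit 'n', reset
Bit 4: prefix='1' (no match yet)
Bit 5: prefix='11' -> emit 'n', reset
Bit 6: prefix='0' -> emit 'i', reset
Bit 7: prefix='1' (no match yet)
Bit 8: prefix='11' -> emit 'n', reset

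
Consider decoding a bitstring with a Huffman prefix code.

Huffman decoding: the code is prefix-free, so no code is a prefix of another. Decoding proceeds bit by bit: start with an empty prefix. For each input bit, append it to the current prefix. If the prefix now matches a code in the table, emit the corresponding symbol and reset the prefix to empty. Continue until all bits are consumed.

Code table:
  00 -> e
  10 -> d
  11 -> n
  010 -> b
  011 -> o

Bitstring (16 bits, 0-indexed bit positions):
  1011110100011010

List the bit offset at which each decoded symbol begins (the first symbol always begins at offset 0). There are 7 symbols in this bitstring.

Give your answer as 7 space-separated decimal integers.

Answer: 0 2 4 6 9 11 13

Derivation:
Bit 0: prefix='1' (no match yet)
Bit 1: prefix='10' -> emit 'd', reset
Bit 2: prefix='1' (no match yet)
Bit 3: prefix='11' -> emit 'n', reset
Bit 4: prefix='1' (no match yet)
Bit 5: prefix='11' -> emit 'n', reset
Bit 6: prefix='0' (no match yet)
Bit 7: prefix='01' (no match yet)
Bit 8: prefix='010' -> emit 'b', reset
Bit 9: prefix='0' (no match yet)
Bit 10: prefix='00' -> emit 'e', reset
Bit 11: prefix='1' (no match yet)
Bit 12: prefix='11' -> emit 'n', reset
Bit 13: prefix='0' (no match yet)
Bit 14: prefix='01' (no match yet)
Bit 15: prefix='010' -> emit 'b', reset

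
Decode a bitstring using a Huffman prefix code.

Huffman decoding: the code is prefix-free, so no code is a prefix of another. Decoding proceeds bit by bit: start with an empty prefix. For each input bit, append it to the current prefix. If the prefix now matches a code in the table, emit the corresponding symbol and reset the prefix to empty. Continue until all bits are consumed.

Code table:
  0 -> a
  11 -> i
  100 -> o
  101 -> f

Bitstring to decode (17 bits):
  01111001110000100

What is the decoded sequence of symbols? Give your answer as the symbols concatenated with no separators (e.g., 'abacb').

Answer: aiiaaioaao

Derivation:
Bit 0: prefix='0' -> emit 'a', reset
Bit 1: prefix='1' (no match yet)
Bit 2: prefix='11' -> emit 'i', reset
Bit 3: prefix='1' (no match yet)
Bit 4: prefix='11' -> emit 'i', reset
Bit 5: prefix='0' -> emit 'a', reset
Bit 6: prefix='0' -> emit 'a', reset
Bit 7: prefix='1' (no match yet)
Bit 8: prefix='11' -> emit 'i', reset
Bit 9: prefix='1' (no match yet)
Bit 10: prefix='10' (no match yet)
Bit 11: prefix='100' -> emit 'o', reset
Bit 12: prefix='0' -> emit 'a', reset
Bit 13: prefix='0' -> emit 'a', reset
Bit 14: prefix='1' (no match yet)
Bit 15: prefix='10' (no match yet)
Bit 16: prefix='100' -> emit 'o', reset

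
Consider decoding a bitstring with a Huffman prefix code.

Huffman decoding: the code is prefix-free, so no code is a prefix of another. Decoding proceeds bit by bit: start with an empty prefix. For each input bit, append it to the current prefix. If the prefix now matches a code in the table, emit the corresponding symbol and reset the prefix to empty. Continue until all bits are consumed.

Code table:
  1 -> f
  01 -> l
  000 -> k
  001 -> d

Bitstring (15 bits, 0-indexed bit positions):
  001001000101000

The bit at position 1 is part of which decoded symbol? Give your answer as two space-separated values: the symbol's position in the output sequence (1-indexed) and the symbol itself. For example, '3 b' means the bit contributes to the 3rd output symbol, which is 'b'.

Bit 0: prefix='0' (no match yet)
Bit 1: prefix='00' (no match yet)
Bit 2: prefix='001' -> emit 'd', reset
Bit 3: prefix='0' (no match yet)
Bit 4: prefix='00' (no match yet)
Bit 5: prefix='001' -> emit 'd', reset

Answer: 1 d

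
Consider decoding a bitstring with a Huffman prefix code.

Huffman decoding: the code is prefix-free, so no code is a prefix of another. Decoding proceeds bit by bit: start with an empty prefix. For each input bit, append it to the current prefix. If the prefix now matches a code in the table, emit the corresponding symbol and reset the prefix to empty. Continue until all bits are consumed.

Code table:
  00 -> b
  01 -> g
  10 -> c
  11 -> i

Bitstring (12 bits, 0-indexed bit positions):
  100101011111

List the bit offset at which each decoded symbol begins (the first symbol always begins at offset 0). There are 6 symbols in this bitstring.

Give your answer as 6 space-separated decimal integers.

Answer: 0 2 4 6 8 10

Derivation:
Bit 0: prefix='1' (no match yet)
Bit 1: prefix='10' -> emit 'c', reset
Bit 2: prefix='0' (no match yet)
Bit 3: prefix='01' -> emit 'g', reset
Bit 4: prefix='0' (no match yet)
Bit 5: prefix='01' -> emit 'g', reset
Bit 6: prefix='0' (no match yet)
Bit 7: prefix='01' -> emit 'g', reset
Bit 8: prefix='1' (no match yet)
Bit 9: prefix='11' -> emit 'i', reset
Bit 10: prefix='1' (no match yet)
Bit 11: prefix='11' -> emit 'i', reset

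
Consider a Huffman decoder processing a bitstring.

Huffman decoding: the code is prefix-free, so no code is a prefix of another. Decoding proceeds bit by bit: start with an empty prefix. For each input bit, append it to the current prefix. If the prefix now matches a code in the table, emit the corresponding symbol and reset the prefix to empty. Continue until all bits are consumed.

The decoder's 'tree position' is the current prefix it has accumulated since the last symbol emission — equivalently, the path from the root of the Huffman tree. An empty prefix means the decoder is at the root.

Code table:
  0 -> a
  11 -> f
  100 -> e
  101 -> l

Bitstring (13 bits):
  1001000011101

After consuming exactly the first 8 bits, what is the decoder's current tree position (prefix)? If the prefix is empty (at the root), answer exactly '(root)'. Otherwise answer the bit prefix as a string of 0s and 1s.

Answer: (root)

Derivation:
Bit 0: prefix='1' (no match yet)
Bit 1: prefix='10' (no match yet)
Bit 2: prefix='100' -> emit 'e', reset
Bit 3: prefix='1' (no match yet)
Bit 4: prefix='10' (no match yet)
Bit 5: prefix='100' -> emit 'e', reset
Bit 6: prefix='0' -> emit 'a', reset
Bit 7: prefix='0' -> emit 'a', reset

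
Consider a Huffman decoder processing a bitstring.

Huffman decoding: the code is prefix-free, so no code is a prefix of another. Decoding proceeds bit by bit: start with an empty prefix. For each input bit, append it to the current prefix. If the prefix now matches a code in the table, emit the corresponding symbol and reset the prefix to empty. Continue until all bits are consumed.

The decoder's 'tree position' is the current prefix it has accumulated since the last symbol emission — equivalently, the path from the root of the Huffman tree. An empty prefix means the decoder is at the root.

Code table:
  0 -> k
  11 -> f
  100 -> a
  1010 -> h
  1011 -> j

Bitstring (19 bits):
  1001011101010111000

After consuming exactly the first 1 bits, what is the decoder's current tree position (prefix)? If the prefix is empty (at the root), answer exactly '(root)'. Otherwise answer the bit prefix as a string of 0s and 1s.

Bit 0: prefix='1' (no match yet)

Answer: 1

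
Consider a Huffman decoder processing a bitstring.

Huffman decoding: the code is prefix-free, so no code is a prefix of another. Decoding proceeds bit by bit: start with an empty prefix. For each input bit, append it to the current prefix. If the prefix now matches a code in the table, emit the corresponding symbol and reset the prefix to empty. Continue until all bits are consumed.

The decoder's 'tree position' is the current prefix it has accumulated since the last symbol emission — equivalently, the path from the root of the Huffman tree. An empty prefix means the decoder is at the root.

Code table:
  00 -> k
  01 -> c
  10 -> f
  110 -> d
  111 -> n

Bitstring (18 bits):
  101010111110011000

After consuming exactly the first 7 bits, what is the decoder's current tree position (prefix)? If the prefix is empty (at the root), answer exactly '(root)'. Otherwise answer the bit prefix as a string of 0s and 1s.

Bit 0: prefix='1' (no match yet)
Bit 1: prefix='10' -> emit 'f', reset
Bit 2: prefix='1' (no match yet)
Bit 3: prefix='10' -> emit 'f', reset
Bit 4: prefix='1' (no match yet)
Bit 5: prefix='10' -> emit 'f', reset
Bit 6: prefix='1' (no match yet)

Answer: 1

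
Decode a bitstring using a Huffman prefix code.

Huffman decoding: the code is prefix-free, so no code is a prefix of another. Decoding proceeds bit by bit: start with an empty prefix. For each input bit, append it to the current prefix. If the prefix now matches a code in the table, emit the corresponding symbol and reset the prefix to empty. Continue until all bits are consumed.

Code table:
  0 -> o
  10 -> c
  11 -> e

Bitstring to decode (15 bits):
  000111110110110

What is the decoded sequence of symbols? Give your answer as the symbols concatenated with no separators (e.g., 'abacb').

Bit 0: prefix='0' -> emit 'o', reset
Bit 1: prefix='0' -> emit 'o', reset
Bit 2: prefix='0' -> emit 'o', reset
Bit 3: prefix='1' (no match yet)
Bit 4: prefix='11' -> emit 'e', reset
Bit 5: prefix='1' (no match yet)
Bit 6: prefix='11' -> emit 'e', reset
Bit 7: prefix='1' (no match yet)
Bit 8: prefix='10' -> emit 'c', reset
Bit 9: prefix='1' (no match yet)
Bit 10: prefix='11' -> emit 'e', reset
Bit 11: prefix='0' -> emit 'o', reset
Bit 12: prefix='1' (no match yet)
Bit 13: prefix='11' -> emit 'e', reset
Bit 14: prefix='0' -> emit 'o', reset

Answer: oooeeceoeo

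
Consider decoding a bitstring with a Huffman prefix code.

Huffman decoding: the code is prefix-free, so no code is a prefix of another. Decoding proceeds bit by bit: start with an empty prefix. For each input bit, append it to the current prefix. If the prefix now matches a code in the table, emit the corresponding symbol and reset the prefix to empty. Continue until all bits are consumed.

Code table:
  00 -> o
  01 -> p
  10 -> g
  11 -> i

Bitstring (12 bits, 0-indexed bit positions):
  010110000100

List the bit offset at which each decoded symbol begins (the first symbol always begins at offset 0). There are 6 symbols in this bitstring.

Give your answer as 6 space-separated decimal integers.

Bit 0: prefix='0' (no match yet)
Bit 1: prefix='01' -> emit 'p', reset
Bit 2: prefix='0' (no match yet)
Bit 3: prefix='01' -> emit 'p', reset
Bit 4: prefix='1' (no match yet)
Bit 5: prefix='10' -> emit 'g', reset
Bit 6: prefix='0' (no match yet)
Bit 7: prefix='00' -> emit 'o', reset
Bit 8: prefix='0' (no match yet)
Bit 9: prefix='01' -> emit 'p', reset
Bit 10: prefix='0' (no match yet)
Bit 11: prefix='00' -> emit 'o', reset

Answer: 0 2 4 6 8 10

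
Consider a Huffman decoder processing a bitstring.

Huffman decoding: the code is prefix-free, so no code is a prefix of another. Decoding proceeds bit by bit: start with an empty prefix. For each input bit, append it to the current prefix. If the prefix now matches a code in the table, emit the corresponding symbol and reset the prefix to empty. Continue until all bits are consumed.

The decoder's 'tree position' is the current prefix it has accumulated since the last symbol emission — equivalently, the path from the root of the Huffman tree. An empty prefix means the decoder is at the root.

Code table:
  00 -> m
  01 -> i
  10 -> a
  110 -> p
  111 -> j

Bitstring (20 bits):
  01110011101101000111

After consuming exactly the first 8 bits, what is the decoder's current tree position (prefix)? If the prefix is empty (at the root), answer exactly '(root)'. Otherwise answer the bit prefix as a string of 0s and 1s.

Answer: 1

Derivation:
Bit 0: prefix='0' (no match yet)
Bit 1: prefix='01' -> emit 'i', reset
Bit 2: prefix='1' (no match yet)
Bit 3: prefix='11' (no match yet)
Bit 4: prefix='110' -> emit 'p', reset
Bit 5: prefix='0' (no match yet)
Bit 6: prefix='01' -> emit 'i', reset
Bit 7: prefix='1' (no match yet)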